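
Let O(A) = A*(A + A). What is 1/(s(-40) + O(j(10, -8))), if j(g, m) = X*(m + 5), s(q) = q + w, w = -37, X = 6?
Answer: 1/571 ≈ 0.0017513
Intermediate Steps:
s(q) = -37 + q (s(q) = q - 37 = -37 + q)
j(g, m) = 30 + 6*m (j(g, m) = 6*(m + 5) = 6*(5 + m) = 30 + 6*m)
O(A) = 2*A² (O(A) = A*(2*A) = 2*A²)
1/(s(-40) + O(j(10, -8))) = 1/((-37 - 40) + 2*(30 + 6*(-8))²) = 1/(-77 + 2*(30 - 48)²) = 1/(-77 + 2*(-18)²) = 1/(-77 + 2*324) = 1/(-77 + 648) = 1/571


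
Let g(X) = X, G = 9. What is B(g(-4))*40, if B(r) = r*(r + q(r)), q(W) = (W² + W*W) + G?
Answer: -5920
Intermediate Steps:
q(W) = 9 + 2*W² (q(W) = (W² + W*W) + 9 = (W² + W²) + 9 = 2*W² + 9 = 9 + 2*W²)
B(r) = r*(9 + r + 2*r²) (B(r) = r*(r + (9 + 2*r²)) = r*(9 + r + 2*r²))
B(g(-4))*40 = -4*(9 - 4 + 2*(-4)²)*40 = -4*(9 - 4 + 2*16)*40 = -4*(9 - 4 + 32)*40 = -4*37*40 = -148*40 = -5920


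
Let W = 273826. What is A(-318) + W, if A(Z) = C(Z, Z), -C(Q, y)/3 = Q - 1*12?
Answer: 274816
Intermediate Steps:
C(Q, y) = 36 - 3*Q (C(Q, y) = -3*(Q - 1*12) = -3*(Q - 12) = -3*(-12 + Q) = 36 - 3*Q)
A(Z) = 36 - 3*Z
A(-318) + W = (36 - 3*(-318)) + 273826 = (36 + 954) + 273826 = 990 + 273826 = 274816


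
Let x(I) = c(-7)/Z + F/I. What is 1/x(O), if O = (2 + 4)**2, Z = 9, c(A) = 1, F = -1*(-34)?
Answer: 18/19 ≈ 0.94737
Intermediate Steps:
F = 34
O = 36 (O = 6**2 = 36)
x(I) = 1/9 + 34/I
1/x(O) = 1/((1/9)*(306 + 36)/36) = 1/((1/9)*(1/36)*342) = 1/(19/18) = 18/19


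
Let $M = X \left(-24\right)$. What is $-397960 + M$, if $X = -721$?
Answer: $-380656$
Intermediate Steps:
$M = 17304$ ($M = \left(-721\right) \left(-24\right) = 17304$)
$-397960 + M = -397960 + 17304 = -380656$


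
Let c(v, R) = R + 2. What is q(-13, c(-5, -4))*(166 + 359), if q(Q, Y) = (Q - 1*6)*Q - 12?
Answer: 123375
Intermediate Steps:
c(v, R) = 2 + R
q(Q, Y) = -12 + Q*(-6 + Q) (q(Q, Y) = (Q - 6)*Q - 12 = (-6 + Q)*Q - 12 = Q*(-6 + Q) - 12 = -12 + Q*(-6 + Q))
q(-13, c(-5, -4))*(166 + 359) = (-12 + (-13)² - 6*(-13))*(166 + 359) = (-12 + 169 + 78)*525 = 235*525 = 123375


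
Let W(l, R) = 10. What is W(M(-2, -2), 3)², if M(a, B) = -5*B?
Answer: 100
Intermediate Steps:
W(M(-2, -2), 3)² = 10² = 100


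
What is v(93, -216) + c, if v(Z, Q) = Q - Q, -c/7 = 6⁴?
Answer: -9072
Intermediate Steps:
c = -9072 (c = -7*6⁴ = -7*1296 = -9072)
v(Z, Q) = 0
v(93, -216) + c = 0 - 9072 = -9072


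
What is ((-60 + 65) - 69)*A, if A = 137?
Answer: -8768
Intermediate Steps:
((-60 + 65) - 69)*A = ((-60 + 65) - 69)*137 = (5 - 69)*137 = -64*137 = -8768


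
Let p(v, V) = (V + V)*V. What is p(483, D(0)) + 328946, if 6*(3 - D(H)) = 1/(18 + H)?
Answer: 1918517401/5832 ≈ 3.2896e+5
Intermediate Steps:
D(H) = 3 - 1/(6*(18 + H))
p(v, V) = 2*V**2 (p(v, V) = (2*V)*V = 2*V**2)
p(483, D(0)) + 328946 = 2*((323 + 18*0)/(6*(18 + 0)))**2 + 328946 = 2*((1/6)*(323 + 0)/18)**2 + 328946 = 2*((1/6)*(1/18)*323)**2 + 328946 = 2*(323/108)**2 + 328946 = 2*(104329/11664) + 328946 = 104329/5832 + 328946 = 1918517401/5832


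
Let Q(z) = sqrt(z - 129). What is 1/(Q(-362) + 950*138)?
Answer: 131100/17187210491 - I*sqrt(491)/17187210491 ≈ 7.6278e-6 - 1.2892e-9*I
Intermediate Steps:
Q(z) = sqrt(-129 + z)
1/(Q(-362) + 950*138) = 1/(sqrt(-129 - 362) + 950*138) = 1/(sqrt(-491) + 131100) = 1/(I*sqrt(491) + 131100) = 1/(131100 + I*sqrt(491))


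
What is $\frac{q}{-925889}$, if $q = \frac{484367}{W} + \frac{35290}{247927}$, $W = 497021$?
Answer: $- \frac{195771733}{162293887646821} \approx -1.2063 \cdot 10^{-6}$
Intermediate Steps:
$q = \frac{195771733}{175284389}$ ($q = \frac{484367}{497021} + \frac{35290}{247927} = 484367 \cdot \frac{1}{497021} + 35290 \cdot \frac{1}{247927} = \frac{689}{707} + \frac{35290}{247927} = \frac{195771733}{175284389} \approx 1.1169$)
$\frac{q}{-925889} = \frac{195771733}{175284389 \left(-925889\right)} = \frac{195771733}{175284389} \left(- \frac{1}{925889}\right) = - \frac{195771733}{162293887646821}$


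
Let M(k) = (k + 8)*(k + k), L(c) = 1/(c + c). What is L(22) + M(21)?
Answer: 53593/44 ≈ 1218.0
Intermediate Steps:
L(c) = 1/(2*c)
M(k) = 2*k*(8 + k) (M(k) = (8 + k)*(2*k) = 2*k*(8 + k))
L(22) + M(21) = (½)/22 + 2*21*(8 + 21) = (½)*(1/22) + 2*21*29 = 1/44 + 1218 = 53593/44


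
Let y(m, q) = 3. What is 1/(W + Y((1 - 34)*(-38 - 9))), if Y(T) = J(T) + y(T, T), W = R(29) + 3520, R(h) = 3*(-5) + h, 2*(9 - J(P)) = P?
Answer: 2/5541 ≈ 0.00036095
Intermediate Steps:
J(P) = 9 - P/2
R(h) = -15 + h
W = 3534 (W = (-15 + 29) + 3520 = 14 + 3520 = 3534)
Y(T) = 12 - T/2 (Y(T) = (9 - T/2) + 3 = 12 - T/2)
1/(W + Y((1 - 34)*(-38 - 9))) = 1/(3534 + (12 - (1 - 34)*(-38 - 9)/2)) = 1/(3534 + (12 - (-33)*(-47)/2)) = 1/(3534 + (12 - ½*1551)) = 1/(3534 + (12 - 1551/2)) = 1/(3534 - 1527/2) = 1/(5541/2) = 2/5541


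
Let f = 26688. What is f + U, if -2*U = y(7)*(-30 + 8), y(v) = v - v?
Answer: 26688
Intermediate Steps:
y(v) = 0
U = 0 (U = -0*(-30 + 8) = -0*(-22) = -1/2*0 = 0)
f + U = 26688 + 0 = 26688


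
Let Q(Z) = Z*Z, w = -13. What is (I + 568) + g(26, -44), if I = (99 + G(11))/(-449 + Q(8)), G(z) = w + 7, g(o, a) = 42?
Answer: 234757/385 ≈ 609.76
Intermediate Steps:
Q(Z) = Z²
G(z) = -6 (G(z) = -13 + 7 = -6)
I = -93/385 (I = (99 - 6)/(-449 + 8²) = 93/(-449 + 64) = 93/(-385) = 93*(-1/385) = -93/385 ≈ -0.24156)
(I + 568) + g(26, -44) = (-93/385 + 568) + 42 = 218587/385 + 42 = 234757/385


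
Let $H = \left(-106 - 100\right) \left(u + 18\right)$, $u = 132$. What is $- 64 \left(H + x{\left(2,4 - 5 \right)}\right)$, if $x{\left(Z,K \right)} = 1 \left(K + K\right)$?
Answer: $1977728$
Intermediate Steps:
$x{\left(Z,K \right)} = 2 K$ ($x{\left(Z,K \right)} = 1 \cdot 2 K = 2 K$)
$H = -30900$ ($H = \left(-106 - 100\right) \left(132 + 18\right) = \left(-206\right) 150 = -30900$)
$- 64 \left(H + x{\left(2,4 - 5 \right)}\right) = - 64 \left(-30900 + 2 \left(4 - 5\right)\right) = - 64 \left(-30900 + 2 \left(-1\right)\right) = - 64 \left(-30900 - 2\right) = \left(-64\right) \left(-30902\right) = 1977728$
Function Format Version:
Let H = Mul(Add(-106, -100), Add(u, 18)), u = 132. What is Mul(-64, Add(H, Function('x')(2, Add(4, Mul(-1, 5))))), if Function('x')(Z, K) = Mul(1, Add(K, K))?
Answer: 1977728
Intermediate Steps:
Function('x')(Z, K) = Mul(2, K) (Function('x')(Z, K) = Mul(1, Mul(2, K)) = Mul(2, K))
H = -30900 (H = Mul(Add(-106, -100), Add(132, 18)) = Mul(-206, 150) = -30900)
Mul(-64, Add(H, Function('x')(2, Add(4, Mul(-1, 5))))) = Mul(-64, Add(-30900, Mul(2, Add(4, Mul(-1, 5))))) = Mul(-64, Add(-30900, Mul(2, Add(4, -5)))) = Mul(-64, Add(-30900, Mul(2, -1))) = Mul(-64, Add(-30900, -2)) = Mul(-64, -30902) = 1977728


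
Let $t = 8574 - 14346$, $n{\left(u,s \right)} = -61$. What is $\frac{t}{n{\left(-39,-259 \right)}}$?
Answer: $\frac{5772}{61} \approx 94.623$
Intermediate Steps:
$t = -5772$
$\frac{t}{n{\left(-39,-259 \right)}} = - \frac{5772}{-61} = \left(-5772\right) \left(- \frac{1}{61}\right) = \frac{5772}{61}$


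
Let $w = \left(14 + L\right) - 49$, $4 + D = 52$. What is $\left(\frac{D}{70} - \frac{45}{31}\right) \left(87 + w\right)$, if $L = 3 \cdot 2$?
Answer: $- \frac{48198}{1085} \approx -44.422$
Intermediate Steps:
$D = 48$ ($D = -4 + 52 = 48$)
$L = 6$
$w = -29$ ($w = \left(14 + 6\right) - 49 = 20 - 49 = -29$)
$\left(\frac{D}{70} - \frac{45}{31}\right) \left(87 + w\right) = \left(\frac{48}{70} - \frac{45}{31}\right) \left(87 - 29\right) = \left(48 \cdot \frac{1}{70} - \frac{45}{31}\right) 58 = \left(\frac{24}{35} - \frac{45}{31}\right) 58 = \left(- \frac{831}{1085}\right) 58 = - \frac{48198}{1085}$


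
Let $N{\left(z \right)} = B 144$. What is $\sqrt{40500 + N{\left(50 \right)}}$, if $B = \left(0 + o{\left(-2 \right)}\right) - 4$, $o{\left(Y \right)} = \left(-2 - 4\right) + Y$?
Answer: $6 \sqrt{1077} \approx 196.91$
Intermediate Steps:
$o{\left(Y \right)} = -6 + Y$
$B = -12$ ($B = \left(0 - 8\right) - 4 = -8 - 4 = -12$)
$N{\left(z \right)} = -1728$ ($N{\left(z \right)} = \left(-12\right) 144 = -1728$)
$\sqrt{40500 + N{\left(50 \right)}} = \sqrt{40500 - 1728} = \sqrt{38772} = 6 \sqrt{1077}$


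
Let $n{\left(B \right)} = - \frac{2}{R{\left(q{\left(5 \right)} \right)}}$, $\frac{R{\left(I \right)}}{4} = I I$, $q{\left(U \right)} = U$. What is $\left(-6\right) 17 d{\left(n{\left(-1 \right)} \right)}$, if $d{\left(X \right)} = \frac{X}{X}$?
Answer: $-102$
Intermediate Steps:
$R{\left(I \right)} = 4 I^{2}$ ($R{\left(I \right)} = 4 I I = 4 I^{2}$)
$n{\left(B \right)} = - \frac{1}{50}$ ($n{\left(B \right)} = - \frac{2}{4 \cdot 5^{2}} = - \frac{2}{4 \cdot 25} = - \frac{2}{100} = \left(-2\right) \frac{1}{100} = - \frac{1}{50}$)
$d{\left(X \right)} = 1$
$\left(-6\right) 17 d{\left(n{\left(-1 \right)} \right)} = \left(-6\right) 17 \cdot 1 = \left(-102\right) 1 = -102$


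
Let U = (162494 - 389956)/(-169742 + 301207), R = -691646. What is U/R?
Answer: 113731/45463620695 ≈ 2.5016e-6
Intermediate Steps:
U = -227462/131465 ≈ -1.7302
U/R = -227462/131465/(-691646) = -227462/131465*(-1/691646) = 113731/45463620695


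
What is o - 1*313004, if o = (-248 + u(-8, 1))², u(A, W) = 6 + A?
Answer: -250504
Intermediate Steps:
o = 62500 (o = (-248 + (6 - 8))² = (-248 - 2)² = (-250)² = 62500)
o - 1*313004 = 62500 - 1*313004 = 62500 - 313004 = -250504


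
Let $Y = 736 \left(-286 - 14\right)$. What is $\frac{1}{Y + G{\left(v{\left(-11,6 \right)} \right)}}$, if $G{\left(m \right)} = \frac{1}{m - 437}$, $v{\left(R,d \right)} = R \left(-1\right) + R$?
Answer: $- \frac{437}{96489601} \approx -4.529 \cdot 10^{-6}$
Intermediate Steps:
$v{\left(R,d \right)} = 0$ ($v{\left(R,d \right)} = - R + R = 0$)
$G{\left(m \right)} = \frac{1}{-437 + m}$
$Y = -220800$ ($Y = 736 \left(-300\right) = -220800$)
$\frac{1}{Y + G{\left(v{\left(-11,6 \right)} \right)}} = \frac{1}{-220800 + \frac{1}{-437 + 0}} = \frac{1}{-220800 + \frac{1}{-437}} = \frac{1}{-220800 - \frac{1}{437}} = \frac{1}{- \frac{96489601}{437}} = - \frac{437}{96489601}$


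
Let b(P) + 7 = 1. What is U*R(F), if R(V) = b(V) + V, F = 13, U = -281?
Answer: -1967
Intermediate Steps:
b(P) = -6 (b(P) = -7 + 1 = -6)
R(V) = -6 + V
U*R(F) = -281*(-6 + 13) = -281*7 = -1967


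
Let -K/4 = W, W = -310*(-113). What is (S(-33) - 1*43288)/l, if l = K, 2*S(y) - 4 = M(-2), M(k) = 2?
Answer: 8657/28024 ≈ 0.30891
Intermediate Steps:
S(y) = 3 (S(y) = 2 + (½)*2 = 2 + 1 = 3)
W = 35030
K = -140120 (K = -4*35030 = -140120)
l = -140120
(S(-33) - 1*43288)/l = (3 - 1*43288)/(-140120) = (3 - 43288)*(-1/140120) = -43285*(-1/140120) = 8657/28024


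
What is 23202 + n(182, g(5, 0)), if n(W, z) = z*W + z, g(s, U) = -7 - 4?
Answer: 21189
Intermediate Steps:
g(s, U) = -11
n(W, z) = z + W*z (n(W, z) = W*z + z = z + W*z)
23202 + n(182, g(5, 0)) = 23202 - 11*(1 + 182) = 23202 - 11*183 = 23202 - 2013 = 21189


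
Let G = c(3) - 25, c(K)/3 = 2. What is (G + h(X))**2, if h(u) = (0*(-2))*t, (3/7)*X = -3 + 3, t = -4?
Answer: 361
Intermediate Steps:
c(K) = 6 (c(K) = 3*2 = 6)
X = 0 (X = 7*(-3 + 3)/3 = (7/3)*0 = 0)
h(u) = 0 (h(u) = (0*(-2))*(-4) = 0*(-4) = 0)
G = -19 (G = 6 - 25 = -19)
(G + h(X))**2 = (-19 + 0)**2 = (-19)**2 = 361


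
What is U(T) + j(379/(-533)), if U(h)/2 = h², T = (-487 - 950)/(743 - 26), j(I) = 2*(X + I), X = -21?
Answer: -1077424318/30445493 ≈ -35.389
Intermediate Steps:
j(I) = -42 + 2*I (j(I) = 2*(-21 + I) = -42 + 2*I)
T = -479/239 (T = -1437/717 = -1437*1/717 = -479/239 ≈ -2.0042)
U(h) = 2*h²
U(T) + j(379/(-533)) = 2*(-479/239)² + (-42 + 2*(379/(-533))) = 2*(229441/57121) + (-42 + 2*(379*(-1/533))) = 458882/57121 + (-42 + 2*(-379/533)) = 458882/57121 + (-42 - 758/533) = 458882/57121 - 23144/533 = -1077424318/30445493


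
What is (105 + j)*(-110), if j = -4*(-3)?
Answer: -12870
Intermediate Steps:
j = 12
(105 + j)*(-110) = (105 + 12)*(-110) = 117*(-110) = -12870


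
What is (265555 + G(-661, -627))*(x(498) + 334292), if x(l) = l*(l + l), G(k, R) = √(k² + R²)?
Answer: 220490316500 + 4151500*√33202 ≈ 2.2125e+11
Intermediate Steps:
G(k, R) = √(R² + k²)
x(l) = 2*l² (x(l) = l*(2*l) = 2*l²)
(265555 + G(-661, -627))*(x(498) + 334292) = (265555 + √((-627)² + (-661)²))*(2*498² + 334292) = (265555 + √(393129 + 436921))*(2*248004 + 334292) = (265555 + √830050)*(496008 + 334292) = (265555 + 5*√33202)*830300 = 220490316500 + 4151500*√33202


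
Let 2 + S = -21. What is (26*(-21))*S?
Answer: 12558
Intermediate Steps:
S = -23 (S = -2 - 21 = -23)
(26*(-21))*S = (26*(-21))*(-23) = -546*(-23) = 12558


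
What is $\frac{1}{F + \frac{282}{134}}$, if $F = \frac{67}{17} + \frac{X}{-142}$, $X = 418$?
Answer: $\frac{80869}{250855} \approx 0.32237$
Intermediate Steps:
$F = \frac{1204}{1207}$ ($F = \frac{67}{17} + \frac{418}{-142} = 67 \cdot \frac{1}{17} + 418 \left(- \frac{1}{142}\right) = \frac{67}{17} - \frac{209}{71} = \frac{1204}{1207} \approx 0.99751$)
$\frac{1}{F + \frac{282}{134}} = \frac{1}{\frac{1204}{1207} + \frac{282}{134}} = \frac{1}{\frac{1204}{1207} + 282 \cdot \frac{1}{134}} = \frac{1}{\frac{1204}{1207} + \frac{141}{67}} = \frac{1}{\frac{250855}{80869}} = \frac{80869}{250855}$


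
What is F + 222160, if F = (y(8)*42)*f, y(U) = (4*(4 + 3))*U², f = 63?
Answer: 4963792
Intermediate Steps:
y(U) = 28*U² (y(U) = (4*7)*U² = 28*U²)
F = 4741632 (F = ((28*8²)*42)*63 = ((28*64)*42)*63 = (1792*42)*63 = 75264*63 = 4741632)
F + 222160 = 4741632 + 222160 = 4963792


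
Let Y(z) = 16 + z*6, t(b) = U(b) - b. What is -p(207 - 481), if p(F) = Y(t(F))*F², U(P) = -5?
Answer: -122373880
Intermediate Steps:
t(b) = -5 - b
Y(z) = 16 + 6*z
p(F) = F²*(-14 - 6*F) (p(F) = (16 + 6*(-5 - F))*F² = (16 + (-30 - 6*F))*F² = (-14 - 6*F)*F² = F²*(-14 - 6*F))
-p(207 - 481) = -(207 - 481)²*(-14 - 6*(207 - 481)) = -(-274)²*(-14 - 6*(-274)) = -75076*(-14 + 1644) = -75076*1630 = -1*122373880 = -122373880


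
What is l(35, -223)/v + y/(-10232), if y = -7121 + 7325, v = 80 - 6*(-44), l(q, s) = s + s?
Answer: -289603/219988 ≈ -1.3164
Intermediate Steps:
l(q, s) = 2*s
v = 344 (v = 80 + 264 = 344)
y = 204
l(35, -223)/v + y/(-10232) = (2*(-223))/344 + 204/(-10232) = -446*1/344 + 204*(-1/10232) = -223/172 - 51/2558 = -289603/219988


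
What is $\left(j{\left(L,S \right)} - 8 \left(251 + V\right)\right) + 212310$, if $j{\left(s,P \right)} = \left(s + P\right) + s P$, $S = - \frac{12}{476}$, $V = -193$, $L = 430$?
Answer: $\frac{25259551}{119} \approx 2.1227 \cdot 10^{5}$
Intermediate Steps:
$S = - \frac{3}{119}$ ($S = \left(-12\right) \frac{1}{476} = - \frac{3}{119} \approx -0.02521$)
$j{\left(s,P \right)} = P + s + P s$ ($j{\left(s,P \right)} = \left(P + s\right) + P s = P + s + P s$)
$\left(j{\left(L,S \right)} - 8 \left(251 + V\right)\right) + 212310 = \left(\left(- \frac{3}{119} + 430 - \frac{1290}{119}\right) - 8 \left(251 - 193\right)\right) + 212310 = \left(\left(- \frac{3}{119} + 430 - \frac{1290}{119}\right) - 464\right) + 212310 = \left(\frac{49877}{119} - 464\right) + 212310 = - \frac{5339}{119} + 212310 = \frac{25259551}{119}$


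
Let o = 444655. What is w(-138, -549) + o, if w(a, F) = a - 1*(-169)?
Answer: 444686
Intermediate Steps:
w(a, F) = 169 + a (w(a, F) = a + 169 = 169 + a)
w(-138, -549) + o = (169 - 138) + 444655 = 31 + 444655 = 444686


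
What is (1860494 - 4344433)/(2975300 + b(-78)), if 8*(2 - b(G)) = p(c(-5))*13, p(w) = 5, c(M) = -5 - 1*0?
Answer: -19871512/23802351 ≈ -0.83486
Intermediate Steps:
c(M) = -5 (c(M) = -5 + 0 = -5)
b(G) = -49/8 (b(G) = 2 - 5*13/8 = 2 - ⅛*65 = 2 - 65/8 = -49/8)
(1860494 - 4344433)/(2975300 + b(-78)) = (1860494 - 4344433)/(2975300 - 49/8) = -2483939/23802351/8 = -2483939*8/23802351 = -19871512/23802351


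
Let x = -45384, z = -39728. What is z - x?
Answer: 5656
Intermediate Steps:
z - x = -39728 - 1*(-45384) = -39728 + 45384 = 5656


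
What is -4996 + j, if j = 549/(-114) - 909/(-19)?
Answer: -188213/38 ≈ -4953.0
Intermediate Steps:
j = 1635/38 (j = 549*(-1/114) - 909*(-1/19) = -183/38 + 909/19 = 1635/38 ≈ 43.026)
-4996 + j = -4996 + 1635/38 = -188213/38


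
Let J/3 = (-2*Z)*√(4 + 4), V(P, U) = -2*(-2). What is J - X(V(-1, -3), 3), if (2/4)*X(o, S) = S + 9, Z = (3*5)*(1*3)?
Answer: -24 - 540*√2 ≈ -787.68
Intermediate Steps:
Z = 45 (Z = 15*3 = 45)
V(P, U) = 4
J = -540*√2 (J = 3*((-2*45)*√(4 + 4)) = 3*(-180*√2) = -540*√2 ≈ -763.68)
X(o, S) = 18 + 2*S (X(o, S) = 2*(S + 9) = 2*(9 + S) = 18 + 2*S)
J - X(V(-1, -3), 3) = -540*√2 - (18 + 2*3) = -540*√2 - (18 + 6) = -540*√2 - 1*24 = -540*√2 - 24 = -24 - 540*√2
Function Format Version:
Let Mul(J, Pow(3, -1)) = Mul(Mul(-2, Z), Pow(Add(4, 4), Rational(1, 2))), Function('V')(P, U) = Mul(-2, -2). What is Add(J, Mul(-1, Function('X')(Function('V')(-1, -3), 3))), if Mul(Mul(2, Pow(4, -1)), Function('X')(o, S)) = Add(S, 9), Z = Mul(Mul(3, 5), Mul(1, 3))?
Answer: Add(-24, Mul(-540, Pow(2, Rational(1, 2)))) ≈ -787.68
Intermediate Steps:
Z = 45 (Z = Mul(15, 3) = 45)
Function('V')(P, U) = 4
J = Mul(-540, Pow(2, Rational(1, 2))) (J = Mul(3, Mul(Mul(-2, 45), Pow(Add(4, 4), Rational(1, 2)))) = Mul(3, Mul(-90, Pow(8, Rational(1, 2)))) = Mul(3, Mul(-90, Mul(2, Pow(2, Rational(1, 2))))) = Mul(3, Mul(-180, Pow(2, Rational(1, 2)))) = Mul(-540, Pow(2, Rational(1, 2))) ≈ -763.68)
Function('X')(o, S) = Add(18, Mul(2, S)) (Function('X')(o, S) = Mul(2, Add(S, 9)) = Mul(2, Add(9, S)) = Add(18, Mul(2, S)))
Add(J, Mul(-1, Function('X')(Function('V')(-1, -3), 3))) = Add(Mul(-540, Pow(2, Rational(1, 2))), Mul(-1, Add(18, Mul(2, 3)))) = Add(Mul(-540, Pow(2, Rational(1, 2))), Mul(-1, Add(18, 6))) = Add(Mul(-540, Pow(2, Rational(1, 2))), Mul(-1, 24)) = Add(Mul(-540, Pow(2, Rational(1, 2))), -24) = Add(-24, Mul(-540, Pow(2, Rational(1, 2))))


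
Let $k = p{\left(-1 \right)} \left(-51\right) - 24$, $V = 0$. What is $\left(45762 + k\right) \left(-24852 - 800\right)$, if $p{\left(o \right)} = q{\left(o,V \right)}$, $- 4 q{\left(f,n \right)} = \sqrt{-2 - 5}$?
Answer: $-1173271176 - 327063 i \sqrt{7} \approx -1.1733 \cdot 10^{9} - 8.6533 \cdot 10^{5} i$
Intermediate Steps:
$q{\left(f,n \right)} = - \frac{i \sqrt{7}}{4}$ ($q{\left(f,n \right)} = - \frac{\sqrt{-2 - 5}}{4} = - \frac{\sqrt{-7}}{4} = - \frac{i \sqrt{7}}{4}$)
$p{\left(o \right)} = - \frac{i \sqrt{7}}{4}$
$k = -24 + \frac{51 i \sqrt{7}}{4}$ ($k = - \frac{i \sqrt{7}}{4} \left(-51\right) - 24 = \frac{51 i \sqrt{7}}{4} - 24 = -24 + \frac{51 i \sqrt{7}}{4} \approx -24.0 + 33.733 i$)
$\left(45762 + k\right) \left(-24852 - 800\right) = \left(45762 - \left(24 - \frac{51 i \sqrt{7}}{4}\right)\right) \left(-24852 - 800\right) = \left(45738 + \frac{51 i \sqrt{7}}{4}\right) \left(-25652\right) = -1173271176 - 327063 i \sqrt{7}$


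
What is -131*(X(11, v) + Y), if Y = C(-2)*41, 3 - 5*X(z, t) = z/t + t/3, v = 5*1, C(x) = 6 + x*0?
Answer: -2415247/75 ≈ -32203.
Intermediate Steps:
C(x) = 6 (C(x) = 6 + 0 = 6)
v = 5
X(z, t) = 3/5 - t/15 - z/(5*t) (X(z, t) = 3/5 - (z/t + t/3)/5 = 3/5 - (t/3 + z/t)/5 = 3/5 + (-t/15 - z/(5*t)) = 3/5 - t/15 - z/(5*t))
Y = 246 (Y = 6*41 = 246)
-131*(X(11, v) + Y) = -131*((3/5 - 1/15*5 - 1/5*11/5) + 246) = -131*((3/5 - 1/3 - 1/5*11*1/5) + 246) = -131*((3/5 - 1/3 - 11/25) + 246) = -131*(-13/75 + 246) = -131*18437/75 = -2415247/75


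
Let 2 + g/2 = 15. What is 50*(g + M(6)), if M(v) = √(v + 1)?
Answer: 1300 + 50*√7 ≈ 1432.3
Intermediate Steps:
g = 26 (g = -4 + 2*15 = -4 + 30 = 26)
M(v) = √(1 + v)
50*(g + M(6)) = 50*(26 + √(1 + 6)) = 50*(26 + √7) = 1300 + 50*√7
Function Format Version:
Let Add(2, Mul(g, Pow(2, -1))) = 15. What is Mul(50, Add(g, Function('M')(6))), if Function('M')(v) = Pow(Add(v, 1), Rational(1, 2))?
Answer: Add(1300, Mul(50, Pow(7, Rational(1, 2)))) ≈ 1432.3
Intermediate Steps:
g = 26 (g = Add(-4, Mul(2, 15)) = Add(-4, 30) = 26)
Function('M')(v) = Pow(Add(1, v), Rational(1, 2))
Mul(50, Add(g, Function('M')(6))) = Mul(50, Add(26, Pow(Add(1, 6), Rational(1, 2)))) = Mul(50, Add(26, Pow(7, Rational(1, 2)))) = Add(1300, Mul(50, Pow(7, Rational(1, 2))))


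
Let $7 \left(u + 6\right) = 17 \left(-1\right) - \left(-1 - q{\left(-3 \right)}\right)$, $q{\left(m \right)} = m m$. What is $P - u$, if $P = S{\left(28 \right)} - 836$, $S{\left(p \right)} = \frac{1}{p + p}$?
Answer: $- \frac{46423}{56} \approx -828.98$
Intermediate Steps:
$S{\left(p \right)} = \frac{1}{2 p}$
$q{\left(m \right)} = m^{2}$
$u = -7$ ($u = -6 + \frac{17 \left(-1\right) + \left(\left(5 + \left(-3\right)^{2}\right) - 4\right)}{7} = -6 + \frac{-17 + \left(\left(5 + 9\right) - 4\right)}{7} = -6 + \frac{-17 + \left(14 - 4\right)}{7} = -6 + \frac{-17 + 10}{7} = -6 + \frac{1}{7} \left(-7\right) = -6 - 1 = -7$)
$P = - \frac{46815}{56}$ ($P = \frac{1}{2 \cdot 28} - 836 = \frac{1}{2} \cdot \frac{1}{28} - 836 = \frac{1}{56} - 836 = - \frac{46815}{56} \approx -835.98$)
$P - u = - \frac{46815}{56} - -7 = - \frac{46815}{56} + 7 = - \frac{46423}{56}$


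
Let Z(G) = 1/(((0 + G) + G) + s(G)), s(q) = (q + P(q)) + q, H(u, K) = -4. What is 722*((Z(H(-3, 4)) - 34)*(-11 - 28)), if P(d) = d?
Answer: 9587799/10 ≈ 9.5878e+5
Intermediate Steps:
s(q) = 3*q (s(q) = (q + q) + q = 2*q + q = 3*q)
Z(G) = 1/(5*G) (Z(G) = 1/(((0 + G) + G) + 3*G) = 1/((G + G) + 3*G) = 1/(2*G + 3*G) = 1/(5*G))
722*((Z(H(-3, 4)) - 34)*(-11 - 28)) = 722*(((1/5)/(-4) - 34)*(-11 - 28)) = 722*(((1/5)*(-1/4) - 34)*(-39)) = 722*((-1/20 - 34)*(-39)) = 722*(-681/20*(-39)) = 722*(26559/20) = 9587799/10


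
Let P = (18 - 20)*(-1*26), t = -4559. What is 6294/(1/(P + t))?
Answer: -28367058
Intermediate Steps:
P = 52 (P = -2*(-26) = 52)
6294/(1/(P + t)) = 6294/(1/(52 - 4559)) = 6294/(1/(-4507)) = 6294/(-1/4507) = 6294*(-4507) = -28367058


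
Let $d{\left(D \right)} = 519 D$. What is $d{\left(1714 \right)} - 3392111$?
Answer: $-2502545$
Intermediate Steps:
$d{\left(1714 \right)} - 3392111 = 519 \cdot 1714 - 3392111 = 889566 - 3392111 = -2502545$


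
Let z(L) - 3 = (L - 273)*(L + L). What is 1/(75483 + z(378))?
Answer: 1/154866 ≈ 6.4572e-6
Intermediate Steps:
z(L) = 3 + 2*L*(-273 + L) (z(L) = 3 + (L - 273)*(L + L) = 3 + (-273 + L)*(2*L) = 3 + 2*L*(-273 + L))
1/(75483 + z(378)) = 1/(75483 + (3 - 546*378 + 2*378**2)) = 1/(75483 + (3 - 206388 + 2*142884)) = 1/(75483 + (3 - 206388 + 285768)) = 1/(75483 + 79383) = 1/154866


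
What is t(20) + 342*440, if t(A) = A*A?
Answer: 150880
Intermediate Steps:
t(A) = A²
t(20) + 342*440 = 20² + 342*440 = 400 + 150480 = 150880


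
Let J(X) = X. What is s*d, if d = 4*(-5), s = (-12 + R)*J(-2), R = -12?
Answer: -960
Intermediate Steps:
s = 48 (s = (-12 - 12)*(-2) = -24*(-2) = 48)
d = -20
s*d = 48*(-20) = -960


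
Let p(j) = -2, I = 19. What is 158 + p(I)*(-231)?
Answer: 620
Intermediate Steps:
158 + p(I)*(-231) = 158 - 2*(-231) = 158 + 462 = 620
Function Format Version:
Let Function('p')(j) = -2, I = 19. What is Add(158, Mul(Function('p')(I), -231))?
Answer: 620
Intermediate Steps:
Add(158, Mul(Function('p')(I), -231)) = Add(158, Mul(-2, -231)) = Add(158, 462) = 620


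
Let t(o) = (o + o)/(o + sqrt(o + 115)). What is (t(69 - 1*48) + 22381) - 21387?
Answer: 304052/305 - 84*sqrt(34)/305 ≈ 995.29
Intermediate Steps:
t(o) = 2*o/(o + sqrt(115 + o)) (t(o) = (2*o)/(o + sqrt(115 + o)) = 2*o/(o + sqrt(115 + o)))
(t(69 - 1*48) + 22381) - 21387 = (2*(69 - 1*48)/((69 - 1*48) + sqrt(115 + (69 - 1*48))) + 22381) - 21387 = (2*(69 - 48)/((69 - 48) + sqrt(115 + (69 - 48))) + 22381) - 21387 = (2*21/(21 + sqrt(115 + 21)) + 22381) - 21387 = (2*21/(21 + sqrt(136)) + 22381) - 21387 = (2*21/(21 + 2*sqrt(34)) + 22381) - 21387 = (42/(21 + 2*sqrt(34)) + 22381) - 21387 = (22381 + 42/(21 + 2*sqrt(34))) - 21387 = 994 + 42/(21 + 2*sqrt(34))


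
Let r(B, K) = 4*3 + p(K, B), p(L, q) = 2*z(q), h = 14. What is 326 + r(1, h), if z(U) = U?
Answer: 340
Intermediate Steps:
p(L, q) = 2*q
r(B, K) = 12 + 2*B (r(B, K) = 4*3 + 2*B = 12 + 2*B)
326 + r(1, h) = 326 + (12 + 2*1) = 326 + (12 + 2) = 326 + 14 = 340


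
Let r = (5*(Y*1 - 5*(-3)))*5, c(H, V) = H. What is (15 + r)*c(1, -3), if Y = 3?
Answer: 465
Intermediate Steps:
r = 450 (r = (5*(3*1 - 5*(-3)))*5 = (5*(3 + 15))*5 = (5*18)*5 = 90*5 = 450)
(15 + r)*c(1, -3) = (15 + 450)*1 = 465*1 = 465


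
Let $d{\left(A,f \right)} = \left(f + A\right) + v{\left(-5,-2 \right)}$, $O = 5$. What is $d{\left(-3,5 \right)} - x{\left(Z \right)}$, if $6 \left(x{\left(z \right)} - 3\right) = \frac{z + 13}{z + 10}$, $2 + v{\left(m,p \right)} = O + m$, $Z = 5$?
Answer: $- \frac{16}{5} \approx -3.2$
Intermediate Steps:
$v{\left(m,p \right)} = 3 + m$ ($v{\left(m,p \right)} = -2 + \left(5 + m\right) = 3 + m$)
$d{\left(A,f \right)} = -2 + A + f$ ($d{\left(A,f \right)} = \left(f + A\right) + \left(3 - 5\right) = \left(A + f\right) - 2 = -2 + A + f$)
$x{\left(z \right)} = 3 + \frac{13 + z}{6 \left(10 + z\right)}$ ($x{\left(z \right)} = 3 + \frac{\left(z + 13\right) \frac{1}{z + 10}}{6} = 3 + \frac{\left(13 + z\right) \frac{1}{10 + z}}{6} = 3 + \frac{\frac{1}{10 + z} \left(13 + z\right)}{6} = 3 + \frac{13 + z}{6 \left(10 + z\right)}$)
$d{\left(-3,5 \right)} - x{\left(Z \right)} = \left(-2 - 3 + 5\right) - \frac{193 + 19 \cdot 5}{6 \left(10 + 5\right)} = 0 - \frac{193 + 95}{6 \cdot 15} = 0 - \frac{1}{6} \cdot \frac{1}{15} \cdot 288 = 0 - \frac{16}{5} = - \frac{16}{5}$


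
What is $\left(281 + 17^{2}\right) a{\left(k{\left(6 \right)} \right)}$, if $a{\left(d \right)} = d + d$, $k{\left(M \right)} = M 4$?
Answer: $27360$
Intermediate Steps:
$k{\left(M \right)} = 4 M$
$a{\left(d \right)} = 2 d$
$\left(281 + 17^{2}\right) a{\left(k{\left(6 \right)} \right)} = \left(281 + 17^{2}\right) 2 \cdot 4 \cdot 6 = \left(281 + 289\right) 2 \cdot 24 = 570 \cdot 48 = 27360$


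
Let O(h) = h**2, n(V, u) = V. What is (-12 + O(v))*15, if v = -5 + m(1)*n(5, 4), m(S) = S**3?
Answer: -180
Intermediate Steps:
v = 0 (v = -5 + 1**3*5 = -5 + 1*5 = -5 + 5 = 0)
(-12 + O(v))*15 = (-12 + 0**2)*15 = (-12 + 0)*15 = -12*15 = -180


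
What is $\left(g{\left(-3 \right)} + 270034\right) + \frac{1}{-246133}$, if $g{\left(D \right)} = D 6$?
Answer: $\frac{66459848127}{246133} \approx 2.7002 \cdot 10^{5}$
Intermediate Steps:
$g{\left(D \right)} = 6 D$
$\left(g{\left(-3 \right)} + 270034\right) + \frac{1}{-246133} = \left(6 \left(-3\right) + 270034\right) + \frac{1}{-246133} = \left(-18 + 270034\right) - \frac{1}{246133} = 270016 - \frac{1}{246133} = \frac{66459848127}{246133}$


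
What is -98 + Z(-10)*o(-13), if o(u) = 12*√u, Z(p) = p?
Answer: -98 - 120*I*√13 ≈ -98.0 - 432.67*I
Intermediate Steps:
-98 + Z(-10)*o(-13) = -98 - 120*√(-13) = -98 - 120*I*√13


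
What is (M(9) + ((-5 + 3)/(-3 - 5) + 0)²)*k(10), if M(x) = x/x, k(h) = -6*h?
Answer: -255/4 ≈ -63.750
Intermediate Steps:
M(x) = 1
(M(9) + ((-5 + 3)/(-3 - 5) + 0)²)*k(10) = (1 + ((-5 + 3)/(-3 - 5) + 0)²)*(-6*10) = (1 + (-2/(-8) + 0)²)*(-60) = (1 + (-2*(-⅛) + 0)²)*(-60) = (1 + (¼ + 0)²)*(-60) = (1 + (¼)²)*(-60) = (1 + 1/16)*(-60) = (17/16)*(-60) = -255/4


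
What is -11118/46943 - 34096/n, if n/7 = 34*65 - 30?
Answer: -442557302/179087545 ≈ -2.4712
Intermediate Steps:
n = 15260 (n = 7*(34*65 - 30) = 7*(2210 - 30) = 7*2180 = 15260)
-11118/46943 - 34096/n = -11118/46943 - 34096/15260 = -11118*1/46943 - 34096*1/15260 = -11118/46943 - 8524/3815 = -442557302/179087545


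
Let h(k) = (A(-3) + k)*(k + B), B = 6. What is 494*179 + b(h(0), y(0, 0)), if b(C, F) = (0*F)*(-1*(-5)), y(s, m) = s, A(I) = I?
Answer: 88426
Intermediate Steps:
h(k) = (-3 + k)*(6 + k) (h(k) = (-3 + k)*(k + 6) = (-3 + k)*(6 + k))
b(C, F) = 0 (b(C, F) = 0*5 = 0)
494*179 + b(h(0), y(0, 0)) = 494*179 + 0 = 88426 + 0 = 88426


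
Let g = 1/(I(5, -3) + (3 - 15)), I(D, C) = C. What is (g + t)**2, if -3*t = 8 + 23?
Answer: 2704/25 ≈ 108.16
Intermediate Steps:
g = -1/15 (g = 1/(-3 + (3 - 15)) = 1/(-3 - 12) = 1/(-15) = -1/15 ≈ -0.066667)
t = -31/3 (t = -(8 + 23)/3 = -1/3*31 = -31/3 ≈ -10.333)
(g + t)**2 = (-1/15 - 31/3)**2 = (-52/5)**2 = 2704/25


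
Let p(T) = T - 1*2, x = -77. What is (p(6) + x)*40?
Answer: -2920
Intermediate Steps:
p(T) = -2 + T (p(T) = T - 2 = -2 + T)
(p(6) + x)*40 = ((-2 + 6) - 77)*40 = (4 - 77)*40 = -73*40 = -2920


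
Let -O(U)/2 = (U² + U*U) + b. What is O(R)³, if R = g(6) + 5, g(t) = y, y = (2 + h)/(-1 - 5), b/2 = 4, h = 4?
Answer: -512000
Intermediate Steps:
b = 8 (b = 2*4 = 8)
y = -1 (y = (2 + 4)/(-1 - 5) = 6/(-6) = 6*(-⅙) = -1)
g(t) = -1
R = 4 (R = -1 + 5 = 4)
O(U) = -16 - 4*U² (O(U) = -2*((U² + U*U) + 8) = -2*((U² + U²) + 8) = -2*(2*U² + 8) = -2*(8 + 2*U²) = -16 - 4*U²)
O(R)³ = (-16 - 4*4²)³ = (-16 - 4*16)³ = (-16 - 64)³ = (-80)³ = -512000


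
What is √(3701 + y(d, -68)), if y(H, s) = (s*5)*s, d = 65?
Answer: √26821 ≈ 163.77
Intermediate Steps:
y(H, s) = 5*s² (y(H, s) = (5*s)*s = 5*s²)
√(3701 + y(d, -68)) = √(3701 + 5*(-68)²) = √(3701 + 5*4624) = √(3701 + 23120) = √26821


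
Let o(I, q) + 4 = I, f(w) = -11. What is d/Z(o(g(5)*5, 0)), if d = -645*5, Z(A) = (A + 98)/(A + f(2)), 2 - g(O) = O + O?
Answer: 59125/18 ≈ 3284.7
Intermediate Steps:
g(O) = 2 - 2*O (g(O) = 2 - (O + O) = 2 - 2*O)
o(I, q) = -4 + I
Z(A) = (98 + A)/(-11 + A) (Z(A) = (A + 98)/(A - 11) = (98 + A)/(-11 + A))
d = -3225
d/Z(o(g(5)*5, 0)) = -3225*(-11 + (-4 + (2 - 2*5)*5))/(98 + (-4 + (2 - 2*5)*5)) = -3225*(-11 + (-4 + (2 - 10)*5))/(98 + (-4 + (2 - 10)*5)) = -3225*(-11 + (-4 - 8*5))/(98 + (-4 - 8*5)) = -3225*(-11 + (-4 - 40))/(98 + (-4 - 40)) = -3225*(-11 - 44)/(98 - 44) = -3225/(54/(-55)) = -3225/((-1/55*54)) = -3225/(-54/55) = -3225*(-55/54) = 59125/18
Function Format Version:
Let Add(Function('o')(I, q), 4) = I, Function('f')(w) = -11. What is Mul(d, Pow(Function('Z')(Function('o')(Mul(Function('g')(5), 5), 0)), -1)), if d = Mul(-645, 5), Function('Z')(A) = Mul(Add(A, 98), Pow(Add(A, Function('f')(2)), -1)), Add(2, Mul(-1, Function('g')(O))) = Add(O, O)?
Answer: Rational(59125, 18) ≈ 3284.7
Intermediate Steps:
Function('g')(O) = Add(2, Mul(-2, O)) (Function('g')(O) = Add(2, Mul(-1, Add(O, O))) = Add(2, Mul(-1, Mul(2, O))) = Add(2, Mul(-2, O)))
Function('o')(I, q) = Add(-4, I)
Function('Z')(A) = Mul(Pow(Add(-11, A), -1), Add(98, A)) (Function('Z')(A) = Mul(Add(A, 98), Pow(Add(A, -11), -1)) = Mul(Add(98, A), Pow(Add(-11, A), -1)) = Mul(Pow(Add(-11, A), -1), Add(98, A)))
d = -3225
Mul(d, Pow(Function('Z')(Function('o')(Mul(Function('g')(5), 5), 0)), -1)) = Mul(-3225, Pow(Mul(Pow(Add(-11, Add(-4, Mul(Add(2, Mul(-2, 5)), 5))), -1), Add(98, Add(-4, Mul(Add(2, Mul(-2, 5)), 5)))), -1)) = Mul(-3225, Pow(Mul(Pow(Add(-11, Add(-4, Mul(Add(2, -10), 5))), -1), Add(98, Add(-4, Mul(Add(2, -10), 5)))), -1)) = Mul(-3225, Pow(Mul(Pow(Add(-11, Add(-4, Mul(-8, 5))), -1), Add(98, Add(-4, Mul(-8, 5)))), -1)) = Mul(-3225, Pow(Mul(Pow(Add(-11, Add(-4, -40)), -1), Add(98, Add(-4, -40))), -1)) = Mul(-3225, Pow(Mul(Pow(Add(-11, -44), -1), Add(98, -44)), -1)) = Mul(-3225, Pow(Mul(Pow(-55, -1), 54), -1)) = Mul(-3225, Pow(Mul(Rational(-1, 55), 54), -1)) = Mul(-3225, Pow(Rational(-54, 55), -1)) = Mul(-3225, Rational(-55, 54)) = Rational(59125, 18)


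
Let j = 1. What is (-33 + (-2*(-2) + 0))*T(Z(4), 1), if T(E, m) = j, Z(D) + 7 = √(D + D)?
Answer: -29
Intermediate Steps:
Z(D) = -7 + √2*√D (Z(D) = -7 + √(D + D) = -7 + √(2*D) = -7 + √2*√D)
T(E, m) = 1
(-33 + (-2*(-2) + 0))*T(Z(4), 1) = (-33 + (-2*(-2) + 0))*1 = (-33 + (4 + 0))*1 = (-33 + 4)*1 = -29*1 = -29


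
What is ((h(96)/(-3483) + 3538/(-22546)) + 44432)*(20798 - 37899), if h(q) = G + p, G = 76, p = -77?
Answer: -29833816888804334/39263859 ≈ -7.5983e+8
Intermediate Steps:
h(q) = -1 (h(q) = 76 - 77 = -1)
((h(96)/(-3483) + 3538/(-22546)) + 44432)*(20798 - 37899) = ((-1/(-3483) + 3538/(-22546)) + 44432)*(20798 - 37899) = ((-1*(-1/3483) + 3538*(-1/22546)) + 44432)*(-17101) = ((1/3483 - 1769/11273) + 44432)*(-17101) = (-6150154/39263859 + 44432)*(-17101) = (1744565632934/39263859)*(-17101) = -29833816888804334/39263859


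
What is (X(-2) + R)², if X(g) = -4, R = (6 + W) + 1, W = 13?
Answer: 256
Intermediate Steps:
R = 20 (R = (6 + 13) + 1 = 19 + 1 = 20)
(X(-2) + R)² = (-4 + 20)² = 16² = 256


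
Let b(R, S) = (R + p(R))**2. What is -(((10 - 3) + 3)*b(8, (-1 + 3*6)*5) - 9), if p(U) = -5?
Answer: -81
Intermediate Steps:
b(R, S) = (-5 + R)**2 (b(R, S) = (R - 5)**2 = (-5 + R)**2)
-(((10 - 3) + 3)*b(8, (-1 + 3*6)*5) - 9) = -(((10 - 3) + 3)*(-5 + 8)**2 - 9) = -((7 + 3)*3**2 - 9) = -(10*9 - 9) = -(90 - 9) = -1*81 = -81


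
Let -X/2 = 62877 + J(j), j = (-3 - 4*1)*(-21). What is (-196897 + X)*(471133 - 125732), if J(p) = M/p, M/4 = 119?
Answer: -334338644801/3 ≈ -1.1145e+11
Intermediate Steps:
M = 476 (M = 4*119 = 476)
j = 147 (j = (-3 - 4)*(-21) = -7*(-21) = 147)
J(p) = 476/p
X = -2640970/21 (X = -2*(62877 + 476/147) = -2*(62877 + 476*(1/147)) = -2*(62877 + 68/21) = -2*1320485/21 = -2640970/21 ≈ -1.2576e+5)
(-196897 + X)*(471133 - 125732) = (-196897 - 2640970/21)*(471133 - 125732) = -6775807/21*345401 = -334338644801/3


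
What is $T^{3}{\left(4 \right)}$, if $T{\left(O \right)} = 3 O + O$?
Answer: $4096$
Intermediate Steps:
$T{\left(O \right)} = 4 O$
$T^{3}{\left(4 \right)} = \left(4 \cdot 4\right)^{3} = 16^{3} = 4096$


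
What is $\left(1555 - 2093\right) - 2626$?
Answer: $-3164$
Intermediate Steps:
$\left(1555 - 2093\right) - 2626 = -538 - 2626 = -3164$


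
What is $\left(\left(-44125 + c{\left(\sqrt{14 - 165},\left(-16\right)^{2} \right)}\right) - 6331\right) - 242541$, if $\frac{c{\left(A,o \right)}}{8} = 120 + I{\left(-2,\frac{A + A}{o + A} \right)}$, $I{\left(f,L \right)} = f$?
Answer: $-292053$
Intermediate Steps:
$c{\left(A,o \right)} = 944$ ($c{\left(A,o \right)} = 8 \left(120 - 2\right) = 8 \cdot 118 = 944$)
$\left(\left(-44125 + c{\left(\sqrt{14 - 165},\left(-16\right)^{2} \right)}\right) - 6331\right) - 242541 = \left(\left(-44125 + 944\right) - 6331\right) - 242541 = \left(-43181 - 6331\right) - 242541 = -49512 - 242541 = -292053$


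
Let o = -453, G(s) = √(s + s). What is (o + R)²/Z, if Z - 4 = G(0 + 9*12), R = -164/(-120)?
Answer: -183575401/45000 + 183575401*√6/30000 ≈ 10909.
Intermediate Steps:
G(s) = √2*√s (G(s) = √(2*s) = √2*√s)
R = 41/30 (R = -164*(-1/120) = 41/30 ≈ 1.3667)
Z = 4 + 6*√6 (Z = 4 + √2*√(0 + 9*12) = 4 + √2*√(0 + 108) = 4 + √2*√108 = 4 + √2*(6*√3) = 4 + 6*√6 ≈ 18.697)
(o + R)²/Z = (-453 + 41/30)²/(4 + 6*√6) = (-13549/30)²/(4 + 6*√6) = 183575401/(900*(4 + 6*√6))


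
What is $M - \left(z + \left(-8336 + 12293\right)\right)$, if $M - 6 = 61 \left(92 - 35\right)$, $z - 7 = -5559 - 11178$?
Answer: $16256$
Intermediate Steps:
$z = -16730$ ($z = 7 - 16737 = -16730$)
$M = 3483$ ($M = 6 + 61 \left(92 - 35\right) = 6 + 61 \cdot 57 = 6 + 3477 = 3483$)
$M - \left(z + \left(-8336 + 12293\right)\right) = 3483 - \left(-16730 + \left(-8336 + 12293\right)\right) = 3483 - \left(-16730 + 3957\right) = 3483 - -12773 = 3483 + 12773 = 16256$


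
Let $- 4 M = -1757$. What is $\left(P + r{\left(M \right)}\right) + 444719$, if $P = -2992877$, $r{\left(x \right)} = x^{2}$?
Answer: $- \frac{37683479}{16} \approx -2.3552 \cdot 10^{6}$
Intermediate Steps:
$M = \frac{1757}{4}$ ($M = \left(- \frac{1}{4}\right) \left(-1757\right) = \frac{1757}{4} \approx 439.25$)
$\left(P + r{\left(M \right)}\right) + 444719 = \left(-2992877 + \left(\frac{1757}{4}\right)^{2}\right) + 444719 = \left(-2992877 + \frac{3087049}{16}\right) + 444719 = - \frac{44798983}{16} + 444719 = - \frac{37683479}{16}$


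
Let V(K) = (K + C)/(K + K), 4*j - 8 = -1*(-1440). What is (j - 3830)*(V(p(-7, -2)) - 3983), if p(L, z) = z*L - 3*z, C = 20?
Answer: 13809576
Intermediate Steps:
p(L, z) = -3*z + L*z (p(L, z) = L*z - 3*z = -3*z + L*z)
j = 362 (j = 2 + (-1*(-1440))/4 = 2 + (¼)*1440 = 2 + 360 = 362)
V(K) = (20 + K)/(2*K) (V(K) = (K + 20)/(K + K) = (20 + K)/((2*K)) = (20 + K)*(1/(2*K)) = (20 + K)/(2*K))
(j - 3830)*(V(p(-7, -2)) - 3983) = (362 - 3830)*((20 - 2*(-3 - 7))/(2*((-2*(-3 - 7)))) - 3983) = -3468*((20 - 2*(-10))/(2*((-2*(-10)))) - 3983) = -3468*((½)*(20 + 20)/20 - 3983) = -3468*((½)*(1/20)*40 - 3983) = -3468*(1 - 3983) = -3468*(-3982) = 13809576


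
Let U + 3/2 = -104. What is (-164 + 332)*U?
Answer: -17724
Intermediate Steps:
U = -211/2 (U = -3/2 - 104 = -211/2 ≈ -105.50)
(-164 + 332)*U = (-164 + 332)*(-211/2) = 168*(-211/2) = -17724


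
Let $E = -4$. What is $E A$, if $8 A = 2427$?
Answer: $- \frac{2427}{2} \approx -1213.5$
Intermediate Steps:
$A = \frac{2427}{8}$ ($A = \frac{1}{8} \cdot 2427 = \frac{2427}{8} \approx 303.38$)
$E A = \left(-4\right) \frac{2427}{8} = - \frac{2427}{2}$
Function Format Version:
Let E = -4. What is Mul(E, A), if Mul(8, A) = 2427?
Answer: Rational(-2427, 2) ≈ -1213.5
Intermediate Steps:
A = Rational(2427, 8) (A = Mul(Rational(1, 8), 2427) = Rational(2427, 8) ≈ 303.38)
Mul(E, A) = Mul(-4, Rational(2427, 8)) = Rational(-2427, 2)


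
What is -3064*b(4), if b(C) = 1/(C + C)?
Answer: -383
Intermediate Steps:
b(C) = 1/(2*C)
-3064*b(4) = -1532/4 = -3064*1/8 = -383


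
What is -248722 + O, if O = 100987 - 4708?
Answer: -152443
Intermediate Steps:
O = 96279
-248722 + O = -248722 + 96279 = -152443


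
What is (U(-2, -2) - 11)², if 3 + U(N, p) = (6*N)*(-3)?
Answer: 484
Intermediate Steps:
U(N, p) = -3 - 18*N (U(N, p) = -3 + (6*N)*(-3) = -3 - 18*N)
(U(-2, -2) - 11)² = ((-3 - 18*(-2)) - 11)² = ((-3 + 36) - 11)² = (33 - 11)² = 22² = 484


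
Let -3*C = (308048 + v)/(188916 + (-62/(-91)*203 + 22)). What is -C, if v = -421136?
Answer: -3224/16171 ≈ -0.19937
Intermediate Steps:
C = 3224/16171 (C = -(308048 - 421136)/(3*(188916 + (-62/(-91)*203 + 22))) = -(-37696)/(188916 + (-62*(-1/91)*203 + 22)) = -(-37696)/(188916 + ((62/91)*203 + 22)) = -(-37696)/(188916 + (1798/13 + 22)) = -(-37696)/(188916 + 2084/13) = -(-37696)/2457992/13 = -(-37696)*13/2457992 = -1/3*(-9672/16171) = 3224/16171 ≈ 0.19937)
-C = -1*3224/16171 = -3224/16171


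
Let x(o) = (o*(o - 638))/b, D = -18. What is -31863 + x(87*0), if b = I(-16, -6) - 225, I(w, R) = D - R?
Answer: -31863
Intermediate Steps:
I(w, R) = -18 - R
b = -237 (b = (-18 - 1*(-6)) - 225 = (-18 + 6) - 225 = -12 - 225 = -237)
x(o) = -o*(-638 + o)/237 (x(o) = (o*(o - 638))/(-237) = (o*(-638 + o))*(-1/237) = -o*(-638 + o)/237)
-31863 + x(87*0) = -31863 + (87*0)*(638 - 87*0)/237 = -31863 + (1/237)*0*(638 - 1*0) = -31863 + (1/237)*0*(638 + 0) = -31863 + (1/237)*0*638 = -31863 + 0 = -31863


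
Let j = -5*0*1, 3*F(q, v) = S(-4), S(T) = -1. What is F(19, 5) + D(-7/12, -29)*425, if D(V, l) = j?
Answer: -⅓ ≈ -0.33333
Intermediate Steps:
F(q, v) = -⅓ (F(q, v) = (⅓)*(-1) = -⅓)
j = 0 (j = 0*1 = 0)
D(V, l) = 0
F(19, 5) + D(-7/12, -29)*425 = -⅓ + 0*425 = -⅓ + 0 = -⅓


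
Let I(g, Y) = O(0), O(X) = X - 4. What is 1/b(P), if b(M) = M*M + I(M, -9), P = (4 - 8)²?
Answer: 1/252 ≈ 0.0039683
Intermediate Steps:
O(X) = -4 + X
I(g, Y) = -4 (I(g, Y) = -4 + 0 = -4)
P = 16 (P = (-4)² = 16)
b(M) = -4 + M² (b(M) = M*M - 4 = M² - 4 = -4 + M²)
1/b(P) = 1/(-4 + 16²) = 1/(-4 + 256) = 1/252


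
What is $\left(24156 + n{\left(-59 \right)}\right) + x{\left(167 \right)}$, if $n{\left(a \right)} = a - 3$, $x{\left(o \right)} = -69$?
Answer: $24025$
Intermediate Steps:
$n{\left(a \right)} = -3 + a$ ($n{\left(a \right)} = a - 3 = -3 + a$)
$\left(24156 + n{\left(-59 \right)}\right) + x{\left(167 \right)} = \left(24156 - 62\right) - 69 = 24094 - 69 = 24025$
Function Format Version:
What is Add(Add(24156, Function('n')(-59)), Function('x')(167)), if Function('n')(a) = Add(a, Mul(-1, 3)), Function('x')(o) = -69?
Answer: 24025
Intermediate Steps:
Function('n')(a) = Add(-3, a) (Function('n')(a) = Add(a, -3) = Add(-3, a))
Add(Add(24156, Function('n')(-59)), Function('x')(167)) = Add(Add(24156, Add(-3, -59)), -69) = Add(Add(24156, -62), -69) = Add(24094, -69) = 24025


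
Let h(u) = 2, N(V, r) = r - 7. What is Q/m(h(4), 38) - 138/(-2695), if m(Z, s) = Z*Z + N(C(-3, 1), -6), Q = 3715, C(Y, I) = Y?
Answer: -10010683/24255 ≈ -412.73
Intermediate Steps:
N(V, r) = -7 + r
m(Z, s) = -13 + Z² (m(Z, s) = Z*Z + (-7 - 6) = Z² - 13 = -13 + Z²)
Q/m(h(4), 38) - 138/(-2695) = 3715/(-13 + 2²) - 138/(-2695) = 3715/(-13 + 4) - 138*(-1/2695) = 3715/(-9) + 138/2695 = 3715*(-⅑) + 138/2695 = -3715/9 + 138/2695 = -10010683/24255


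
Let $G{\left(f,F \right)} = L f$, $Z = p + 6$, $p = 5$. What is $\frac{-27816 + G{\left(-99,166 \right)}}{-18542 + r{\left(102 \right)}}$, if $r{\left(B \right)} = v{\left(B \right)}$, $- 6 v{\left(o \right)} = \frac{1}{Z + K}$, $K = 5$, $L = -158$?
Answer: $\frac{1168704}{1780033} \approx 0.65656$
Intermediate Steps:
$Z = 11$ ($Z = 5 + 6 = 11$)
$G{\left(f,F \right)} = - 158 f$
$v{\left(o \right)} = - \frac{1}{96}$ ($v{\left(o \right)} = - \frac{1}{6 \left(11 + 5\right)} = - \frac{1}{6 \cdot 16} = \left(- \frac{1}{6}\right) \frac{1}{16} = - \frac{1}{96}$)
$r{\left(B \right)} = - \frac{1}{96}$
$\frac{-27816 + G{\left(-99,166 \right)}}{-18542 + r{\left(102 \right)}} = \frac{-27816 - -15642}{-18542 - \frac{1}{96}} = \frac{-27816 + 15642}{- \frac{1780033}{96}} = \left(-12174\right) \left(- \frac{96}{1780033}\right) = \frac{1168704}{1780033}$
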